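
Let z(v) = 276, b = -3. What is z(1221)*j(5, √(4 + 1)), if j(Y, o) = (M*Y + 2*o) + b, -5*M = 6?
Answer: -2484 + 552*√5 ≈ -1249.7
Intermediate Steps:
M = -6/5 (M = -⅕*6 = -6/5 ≈ -1.2000)
j(Y, o) = -3 + 2*o - 6*Y/5 (j(Y, o) = (-6*Y/5 + 2*o) - 3 = (2*o - 6*Y/5) - 3 = -3 + 2*o - 6*Y/5)
z(1221)*j(5, √(4 + 1)) = 276*(-3 + 2*√(4 + 1) - 6/5*5) = 276*(-3 + 2*√5 - 6) = 276*(-9 + 2*√5) = -2484 + 552*√5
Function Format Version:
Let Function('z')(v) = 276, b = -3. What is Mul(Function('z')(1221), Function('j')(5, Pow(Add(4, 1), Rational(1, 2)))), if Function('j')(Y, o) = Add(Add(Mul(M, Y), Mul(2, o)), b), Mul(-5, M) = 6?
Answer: Add(-2484, Mul(552, Pow(5, Rational(1, 2)))) ≈ -1249.7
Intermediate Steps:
M = Rational(-6, 5) (M = Mul(Rational(-1, 5), 6) = Rational(-6, 5) ≈ -1.2000)
Function('j')(Y, o) = Add(-3, Mul(2, o), Mul(Rational(-6, 5), Y)) (Function('j')(Y, o) = Add(Add(Mul(Rational(-6, 5), Y), Mul(2, o)), -3) = Add(Add(Mul(2, o), Mul(Rational(-6, 5), Y)), -3) = Add(-3, Mul(2, o), Mul(Rational(-6, 5), Y)))
Mul(Function('z')(1221), Function('j')(5, Pow(Add(4, 1), Rational(1, 2)))) = Mul(276, Add(-3, Mul(2, Pow(Add(4, 1), Rational(1, 2))), Mul(Rational(-6, 5), 5))) = Mul(276, Add(-3, Mul(2, Pow(5, Rational(1, 2))), -6)) = Mul(276, Add(-9, Mul(2, Pow(5, Rational(1, 2))))) = Add(-2484, Mul(552, Pow(5, Rational(1, 2))))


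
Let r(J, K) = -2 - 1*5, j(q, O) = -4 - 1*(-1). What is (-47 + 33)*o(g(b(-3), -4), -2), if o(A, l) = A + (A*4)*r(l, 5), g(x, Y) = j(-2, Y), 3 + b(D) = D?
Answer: -1134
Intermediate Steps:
j(q, O) = -3 (j(q, O) = -4 + 1 = -3)
b(D) = -3 + D
r(J, K) = -7 (r(J, K) = -2 - 5 = -7)
g(x, Y) = -3
o(A, l) = -27*A (o(A, l) = A + (A*4)*(-7) = A + (4*A)*(-7) = A - 28*A = -27*A)
(-47 + 33)*o(g(b(-3), -4), -2) = (-47 + 33)*(-27*(-3)) = -14*81 = -1134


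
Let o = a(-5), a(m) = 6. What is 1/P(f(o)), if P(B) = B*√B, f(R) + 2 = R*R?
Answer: √34/1156 ≈ 0.0050441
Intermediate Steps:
o = 6
f(R) = -2 + R² (f(R) = -2 + R*R = -2 + R²)
P(B) = B^(3/2)
1/P(f(o)) = 1/((-2 + 6²)^(3/2)) = 1/((-2 + 36)^(3/2)) = 1/(34^(3/2)) = 1/(34*√34) = √34/1156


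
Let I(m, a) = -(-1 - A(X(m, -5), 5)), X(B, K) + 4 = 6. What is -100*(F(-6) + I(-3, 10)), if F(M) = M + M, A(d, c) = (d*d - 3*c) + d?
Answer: 2000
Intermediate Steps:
X(B, K) = 2 (X(B, K) = -4 + 6 = 2)
A(d, c) = d + d**2 - 3*c (A(d, c) = (d**2 - 3*c) + d = d + d**2 - 3*c)
F(M) = 2*M
I(m, a) = -8 (I(m, a) = -(-1 - (2 + 2**2 - 3*5)) = -(-1 - (2 + 4 - 15)) = -(-1 - 1*(-9)) = -(-1 + 9) = -1*8 = -8)
-100*(F(-6) + I(-3, 10)) = -100*(2*(-6) - 8) = -100*(-12 - 8) = -100*(-20) = 2000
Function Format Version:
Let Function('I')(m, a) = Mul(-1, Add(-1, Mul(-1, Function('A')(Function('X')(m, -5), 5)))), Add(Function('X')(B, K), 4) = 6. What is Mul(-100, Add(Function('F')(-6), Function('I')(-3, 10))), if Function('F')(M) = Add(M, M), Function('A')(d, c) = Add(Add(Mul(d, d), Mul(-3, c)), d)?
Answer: 2000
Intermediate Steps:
Function('X')(B, K) = 2 (Function('X')(B, K) = Add(-4, 6) = 2)
Function('A')(d, c) = Add(d, Pow(d, 2), Mul(-3, c)) (Function('A')(d, c) = Add(Add(Pow(d, 2), Mul(-3, c)), d) = Add(d, Pow(d, 2), Mul(-3, c)))
Function('F')(M) = Mul(2, M)
Function('I')(m, a) = -8 (Function('I')(m, a) = Mul(-1, Add(-1, Mul(-1, Add(2, Pow(2, 2), Mul(-3, 5))))) = Mul(-1, Add(-1, Mul(-1, Add(2, 4, -15)))) = Mul(-1, Add(-1, Mul(-1, -9))) = Mul(-1, Add(-1, 9)) = Mul(-1, 8) = -8)
Mul(-100, Add(Function('F')(-6), Function('I')(-3, 10))) = Mul(-100, Add(Mul(2, -6), -8)) = Mul(-100, Add(-12, -8)) = Mul(-100, -20) = 2000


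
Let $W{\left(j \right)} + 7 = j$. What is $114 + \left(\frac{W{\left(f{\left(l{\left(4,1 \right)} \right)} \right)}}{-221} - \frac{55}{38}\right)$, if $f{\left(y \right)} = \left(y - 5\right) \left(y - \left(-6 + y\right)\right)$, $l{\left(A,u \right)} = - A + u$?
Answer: $\frac{947307}{8398} \approx 112.8$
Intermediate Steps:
$l{\left(A,u \right)} = u - A$
$f{\left(y \right)} = -30 + 6 y$ ($f{\left(y \right)} = \left(-5 + y\right) 6 = -30 + 6 y$)
$W{\left(j \right)} = -7 + j$
$114 + \left(\frac{W{\left(f{\left(l{\left(4,1 \right)} \right)} \right)}}{-221} - \frac{55}{38}\right) = 114 - \left(\frac{55}{38} - \frac{-7 - \left(30 - 6 \left(1 - 4\right)\right)}{-221}\right) = 114 - \left(\frac{55}{38} - \left(-7 - \left(30 - 6 \left(1 - 4\right)\right)\right) \left(- \frac{1}{221}\right)\right) = 114 - \left(\frac{55}{38} - \left(-7 + \left(-30 + 6 \left(-3\right)\right)\right) \left(- \frac{1}{221}\right)\right) = 114 - \left(\frac{55}{38} - \left(-7 - 48\right) \left(- \frac{1}{221}\right)\right) = 114 - \frac{10065}{8398} = \frac{947307}{8398}$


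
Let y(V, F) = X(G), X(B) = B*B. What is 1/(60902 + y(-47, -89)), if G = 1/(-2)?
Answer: 4/243609 ≈ 1.6420e-5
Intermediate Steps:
G = -1/2 ≈ -0.50000
X(B) = B**2
y(V, F) = 1/4 (y(V, F) = (-1/2)**2 = 1/4)
1/(60902 + y(-47, -89)) = 1/(60902 + 1/4) = 1/(243609/4) = 4/243609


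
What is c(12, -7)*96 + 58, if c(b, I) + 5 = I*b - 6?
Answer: -9062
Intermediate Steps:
c(b, I) = -11 + I*b (c(b, I) = -5 + (I*b - 6) = -5 + (-6 + I*b) = -11 + I*b)
c(12, -7)*96 + 58 = (-11 - 7*12)*96 + 58 = (-11 - 84)*96 + 58 = -95*96 + 58 = -9120 + 58 = -9062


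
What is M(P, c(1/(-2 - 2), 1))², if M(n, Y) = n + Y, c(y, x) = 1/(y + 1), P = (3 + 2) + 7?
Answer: 1600/9 ≈ 177.78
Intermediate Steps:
P = 12 (P = 5 + 7 = 12)
c(y, x) = 1/(1 + y)
M(n, Y) = Y + n
M(P, c(1/(-2 - 2), 1))² = (1/(1 + 1/(-2 - 2)) + 12)² = (1/(1 + 1/(-4)) + 12)² = (1/(1 - ¼) + 12)² = (1/(¾) + 12)² = (4/3 + 12)² = (40/3)² = 1600/9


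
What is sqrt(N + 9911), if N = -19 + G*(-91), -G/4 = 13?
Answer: 4*sqrt(914) ≈ 120.93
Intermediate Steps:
G = -52 (G = -4*13 = -52)
N = 4713 (N = -19 - 52*(-91) = -19 + 4732 = 4713)
sqrt(N + 9911) = sqrt(4713 + 9911) = sqrt(14624) = 4*sqrt(914)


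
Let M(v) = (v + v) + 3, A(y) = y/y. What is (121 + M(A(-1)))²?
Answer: 15876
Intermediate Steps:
A(y) = 1
M(v) = 3 + 2*v (M(v) = 2*v + 3 = 3 + 2*v)
(121 + M(A(-1)))² = (121 + (3 + 2*1))² = (121 + (3 + 2))² = (121 + 5)² = 126² = 15876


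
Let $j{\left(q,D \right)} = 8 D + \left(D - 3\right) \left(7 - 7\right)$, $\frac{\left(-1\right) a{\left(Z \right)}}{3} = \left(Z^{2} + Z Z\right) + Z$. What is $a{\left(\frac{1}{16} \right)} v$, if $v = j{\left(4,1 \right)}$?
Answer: $- \frac{27}{16} \approx -1.6875$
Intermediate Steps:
$a{\left(Z \right)} = - 6 Z^{2} - 3 Z$ ($a{\left(Z \right)} = - 3 \left(\left(Z^{2} + Z Z\right) + Z\right) = - 3 \left(\left(Z^{2} + Z^{2}\right) + Z\right) = - 3 \left(2 Z^{2} + Z\right) = - 3 \left(Z + 2 Z^{2}\right) = - 6 Z^{2} - 3 Z$)
$j{\left(q,D \right)} = 8 D$ ($j{\left(q,D \right)} = 8 D + \left(-3 + D\right) 0 = 8 D + 0 = 8 D$)
$v = 8$ ($v = 8 \cdot 1 = 8$)
$a{\left(\frac{1}{16} \right)} v = - \frac{3 \left(1 + \frac{2}{16}\right)}{16} \cdot 8 = \left(-3\right) \frac{1}{16} \left(1 + 2 \cdot \frac{1}{16}\right) 8 = \left(-3\right) \frac{1}{16} \left(1 + \frac{1}{8}\right) 8 = \left(-3\right) \frac{1}{16} \cdot \frac{9}{8} \cdot 8 = \left(- \frac{27}{128}\right) 8 = - \frac{27}{16}$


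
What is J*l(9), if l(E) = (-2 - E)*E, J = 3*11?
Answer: -3267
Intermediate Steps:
J = 33
l(E) = E*(-2 - E)
J*l(9) = 33*(-1*9*(2 + 9)) = 33*(-1*9*11) = 33*(-99) = -3267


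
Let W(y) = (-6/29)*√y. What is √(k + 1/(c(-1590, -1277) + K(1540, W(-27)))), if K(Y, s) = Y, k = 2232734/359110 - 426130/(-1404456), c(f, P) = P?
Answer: √1793735245076682592968819765/16580644133010 ≈ 2.5543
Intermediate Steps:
k = 822201051751/126088548540 (k = 2232734*(1/359110) - 426130*(-1/1404456) = 1116367/179555 + 213065/702228 = 822201051751/126088548540 ≈ 6.5208)
W(y) = -6*√y/29 (W(y) = (-6*1/29)*√y = -6*√y/29)
√(k + 1/(c(-1590, -1277) + K(1540, W(-27)))) = √(822201051751/126088548540 + 1/(-1277 + 1540)) = √(822201051751/126088548540 + 1/263) = √(216364965159053/33161288266020) = √1793735245076682592968819765/16580644133010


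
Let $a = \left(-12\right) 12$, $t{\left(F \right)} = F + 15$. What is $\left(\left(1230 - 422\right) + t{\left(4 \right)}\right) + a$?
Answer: $683$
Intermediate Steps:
$t{\left(F \right)} = 15 + F$
$a = -144$
$\left(\left(1230 - 422\right) + t{\left(4 \right)}\right) + a = \left(\left(1230 - 422\right) + \left(15 + 4\right)\right) - 144 = \left(\left(1230 - 422\right) + 19\right) - 144 = \left(808 + 19\right) - 144 = 827 - 144 = 683$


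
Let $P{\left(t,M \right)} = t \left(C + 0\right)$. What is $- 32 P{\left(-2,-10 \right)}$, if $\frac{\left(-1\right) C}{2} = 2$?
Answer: $-256$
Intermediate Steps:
$C = -4$ ($C = \left(-2\right) 2 = -4$)
$P{\left(t,M \right)} = - 4 t$ ($P{\left(t,M \right)} = t \left(-4 + 0\right) = t \left(-4\right) = - 4 t$)
$- 32 P{\left(-2,-10 \right)} = - 32 \left(\left(-4\right) \left(-2\right)\right) = \left(-32\right) 8 = -256$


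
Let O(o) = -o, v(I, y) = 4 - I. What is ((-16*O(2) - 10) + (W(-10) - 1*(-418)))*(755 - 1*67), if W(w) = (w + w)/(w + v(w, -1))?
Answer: 299280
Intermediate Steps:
W(w) = w/2 (W(w) = (w + w)/(w + (4 - w)) = (2*w)/4 = (2*w)*(¼) = w/2)
((-16*O(2) - 10) + (W(-10) - 1*(-418)))*(755 - 1*67) = ((-(-16)*2 - 10) + ((½)*(-10) - 1*(-418)))*(755 - 1*67) = ((-16*(-2) - 10) + (-5 + 418))*(755 - 67) = ((32 - 10) + 413)*688 = (22 + 413)*688 = 435*688 = 299280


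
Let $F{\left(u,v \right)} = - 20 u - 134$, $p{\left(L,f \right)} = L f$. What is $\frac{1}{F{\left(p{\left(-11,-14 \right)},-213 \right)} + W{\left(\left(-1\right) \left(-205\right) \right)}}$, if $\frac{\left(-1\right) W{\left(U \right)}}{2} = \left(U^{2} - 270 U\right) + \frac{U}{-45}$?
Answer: $\frac{9}{211006} \approx 4.2653 \cdot 10^{-5}$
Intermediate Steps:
$W{\left(U \right)} = - 2 U^{2} + \frac{24302 U}{45}$ ($W{\left(U \right)} = - 2 \left(\left(U^{2} - 270 U\right) + \frac{U}{-45}\right) = - 2 \left(\left(U^{2} - 270 U\right) + U \left(- \frac{1}{45}\right)\right) = - 2 \left(\left(U^{2} - 270 U\right) - \frac{U}{45}\right) = - 2 \left(U^{2} - \frac{12151 U}{45}\right) = - 2 U^{2} + \frac{24302 U}{45}$)
$F{\left(u,v \right)} = -134 - 20 u$
$\frac{1}{F{\left(p{\left(-11,-14 \right)},-213 \right)} + W{\left(\left(-1\right) \left(-205\right) \right)}} = \frac{1}{\left(-134 - 20 \left(\left(-11\right) \left(-14\right)\right)\right) + \frac{2 \left(\left(-1\right) \left(-205\right)\right) \left(12151 - 45 \left(\left(-1\right) \left(-205\right)\right)\right)}{45}} = \frac{1}{\left(-134 - 3080\right) + \frac{2}{45} \cdot 205 \left(12151 - 9225\right)} = \frac{1}{-3214 + \frac{2}{45} \cdot 205 \cdot 2926} = \frac{1}{-3214 + \frac{239932}{9}} = \frac{1}{\frac{211006}{9}} = \frac{9}{211006}$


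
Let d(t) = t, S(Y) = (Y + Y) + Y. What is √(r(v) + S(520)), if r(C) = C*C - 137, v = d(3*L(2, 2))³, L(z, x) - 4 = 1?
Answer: 4*√712003 ≈ 3375.2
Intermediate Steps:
L(z, x) = 5 (L(z, x) = 4 + 1 = 5)
S(Y) = 3*Y (S(Y) = 2*Y + Y = 3*Y)
v = 3375 (v = (3*5)³ = 15³ = 3375)
r(C) = -137 + C² (r(C) = C² - 137 = -137 + C²)
√(r(v) + S(520)) = √((-137 + 3375²) + 3*520) = √((-137 + 11390625) + 1560) = √(11390488 + 1560) = √11392048 = 4*√712003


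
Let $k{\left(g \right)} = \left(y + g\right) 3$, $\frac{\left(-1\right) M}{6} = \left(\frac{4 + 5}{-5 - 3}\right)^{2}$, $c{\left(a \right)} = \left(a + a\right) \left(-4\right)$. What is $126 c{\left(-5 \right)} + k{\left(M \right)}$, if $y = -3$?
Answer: $\frac{160263}{32} \approx 5008.2$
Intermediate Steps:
$c{\left(a \right)} = - 8 a$ ($c{\left(a \right)} = 2 a \left(-4\right) = - 8 a$)
$M = - \frac{243}{32}$ ($M = - 6 \left(\frac{4 + 5}{-5 - 3}\right)^{2} = - 6 \left(\frac{9}{-8}\right)^{2} = - 6 \left(9 \left(- \frac{1}{8}\right)\right)^{2} = - 6 \left(- \frac{9}{8}\right)^{2} = \left(-6\right) \frac{81}{64} = - \frac{243}{32} \approx -7.5938$)
$k{\left(g \right)} = -9 + 3 g$ ($k{\left(g \right)} = \left(-3 + g\right) 3 = -9 + 3 g$)
$126 c{\left(-5 \right)} + k{\left(M \right)} = 126 \left(\left(-8\right) \left(-5\right)\right) + \left(-9 + 3 \left(- \frac{243}{32}\right)\right) = 126 \cdot 40 - \frac{1017}{32} = 5040 - \frac{1017}{32} = \frac{160263}{32}$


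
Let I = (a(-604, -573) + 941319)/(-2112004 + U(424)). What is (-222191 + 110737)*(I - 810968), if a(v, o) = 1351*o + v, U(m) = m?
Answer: 47714125456167632/527895 ≈ 9.0386e+10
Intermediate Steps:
a(v, o) = v + 1351*o
I = -41648/527895 (I = ((-604 + 1351*(-573)) + 941319)/(-2112004 + 424) = ((-604 - 774123) + 941319)/(-2111580) = (-774727 + 941319)*(-1/2111580) = 166592*(-1/2111580) = -41648/527895 ≈ -0.078894)
(-222191 + 110737)*(I - 810968) = (-222191 + 110737)*(-41648/527895 - 810968) = -111454*(-428105994008/527895) = 47714125456167632/527895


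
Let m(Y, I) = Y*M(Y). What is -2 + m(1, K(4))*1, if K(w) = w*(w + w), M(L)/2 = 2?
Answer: 2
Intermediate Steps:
M(L) = 4 (M(L) = 2*2 = 4)
K(w) = 2*w² (K(w) = w*(2*w) = 2*w²)
m(Y, I) = 4*Y (m(Y, I) = Y*4 = 4*Y)
-2 + m(1, K(4))*1 = -2 + (4*1)*1 = -2 + 4*1 = -2 + 4 = 2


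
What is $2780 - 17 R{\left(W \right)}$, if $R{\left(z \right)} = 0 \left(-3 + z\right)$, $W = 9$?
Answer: $2780$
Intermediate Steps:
$R{\left(z \right)} = 0$
$2780 - 17 R{\left(W \right)} = 2780 - 17 \cdot 0 = 2780 - 0 = 2780 + 0 = 2780$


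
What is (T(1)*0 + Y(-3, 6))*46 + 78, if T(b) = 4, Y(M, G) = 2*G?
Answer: 630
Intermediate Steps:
(T(1)*0 + Y(-3, 6))*46 + 78 = (4*0 + 2*6)*46 + 78 = (0 + 12)*46 + 78 = 12*46 + 78 = 552 + 78 = 630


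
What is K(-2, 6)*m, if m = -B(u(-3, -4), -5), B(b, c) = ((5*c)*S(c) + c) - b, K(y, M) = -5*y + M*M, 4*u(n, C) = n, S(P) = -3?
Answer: -6509/2 ≈ -3254.5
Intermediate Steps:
u(n, C) = n/4
K(y, M) = M**2 - 5*y (K(y, M) = -5*y + M**2 = M**2 - 5*y)
B(b, c) = -b - 14*c (B(b, c) = ((5*c)*(-3) + c) - b = (-15*c + c) - b = -14*c - b = -b - 14*c)
m = -283/4 (m = -(-(-3)/4 - 14*(-5)) = -(-1*(-3/4) + 70) = -(3/4 + 70) = -1*283/4 = -283/4 ≈ -70.750)
K(-2, 6)*m = (6**2 - 5*(-2))*(-283/4) = (36 + 10)*(-283/4) = 46*(-283/4) = -6509/2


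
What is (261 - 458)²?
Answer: 38809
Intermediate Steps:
(261 - 458)² = (-197)² = 38809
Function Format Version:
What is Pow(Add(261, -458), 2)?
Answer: 38809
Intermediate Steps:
Pow(Add(261, -458), 2) = Pow(-197, 2) = 38809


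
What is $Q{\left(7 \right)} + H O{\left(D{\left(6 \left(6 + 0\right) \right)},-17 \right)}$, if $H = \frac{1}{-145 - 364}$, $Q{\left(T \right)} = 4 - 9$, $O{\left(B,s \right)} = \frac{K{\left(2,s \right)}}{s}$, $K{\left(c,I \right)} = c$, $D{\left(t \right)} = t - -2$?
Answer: $- \frac{43263}{8653} \approx -4.9998$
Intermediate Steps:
$D{\left(t \right)} = 2 + t$ ($D{\left(t \right)} = t + 2 = 2 + t$)
$O{\left(B,s \right)} = \frac{2}{s}$
$Q{\left(T \right)} = -5$
$H = - \frac{1}{509}$ ($H = \frac{1}{-509} = - \frac{1}{509} \approx -0.0019646$)
$Q{\left(7 \right)} + H O{\left(D{\left(6 \left(6 + 0\right) \right)},-17 \right)} = -5 - \frac{2 \frac{1}{-17}}{509} = -5 - \frac{2 \left(- \frac{1}{17}\right)}{509} = -5 - - \frac{2}{8653} = -5 + \frac{2}{8653} = - \frac{43263}{8653}$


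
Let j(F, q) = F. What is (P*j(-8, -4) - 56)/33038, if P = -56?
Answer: 196/16519 ≈ 0.011865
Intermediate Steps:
(P*j(-8, -4) - 56)/33038 = (-56*(-8) - 56)/33038 = (448 - 56)*(1/33038) = 392*(1/33038) = 196/16519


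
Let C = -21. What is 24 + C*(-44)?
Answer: 948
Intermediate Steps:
24 + C*(-44) = 24 - 21*(-44) = 24 + 924 = 948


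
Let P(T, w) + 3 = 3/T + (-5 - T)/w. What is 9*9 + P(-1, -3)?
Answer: 229/3 ≈ 76.333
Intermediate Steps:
P(T, w) = -3 + 3/T + (-5 - T)/w (P(T, w) = -3 + (3/T + (-5 - T)/w) = -3 + 3/T + (-5 - T)/w)
9*9 + P(-1, -3) = 9*9 + (-3 - 5/(-3) + 3/(-1) - 1*(-1)/(-3)) = 81 + (-3 - 5*(-⅓) + 3*(-1) - 1*(-1)*(-⅓)) = 81 + (-3 + 5/3 - 3 - ⅓) = 81 - 14/3 = 229/3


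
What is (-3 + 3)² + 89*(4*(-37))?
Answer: -13172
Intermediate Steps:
(-3 + 3)² + 89*(4*(-37)) = 0² + 89*(-148) = 0 - 13172 = -13172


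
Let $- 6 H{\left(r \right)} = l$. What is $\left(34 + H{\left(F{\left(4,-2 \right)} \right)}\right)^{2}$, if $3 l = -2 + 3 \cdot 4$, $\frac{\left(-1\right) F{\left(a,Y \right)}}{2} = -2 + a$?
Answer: $\frac{90601}{81} \approx 1118.5$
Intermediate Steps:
$F{\left(a,Y \right)} = 4 - 2 a$ ($F{\left(a,Y \right)} = - 2 \left(-2 + a\right) = 4 - 2 a$)
$l = \frac{10}{3}$ ($l = \frac{-2 + 3 \cdot 4}{3} = \frac{-2 + 12}{3} = \frac{1}{3} \cdot 10 = \frac{10}{3} \approx 3.3333$)
$H{\left(r \right)} = - \frac{5}{9}$ ($H{\left(r \right)} = \left(- \frac{1}{6}\right) \frac{10}{3} = - \frac{5}{9}$)
$\left(34 + H{\left(F{\left(4,-2 \right)} \right)}\right)^{2} = \left(34 - \frac{5}{9}\right)^{2} = \left(\frac{301}{9}\right)^{2} = \frac{90601}{81}$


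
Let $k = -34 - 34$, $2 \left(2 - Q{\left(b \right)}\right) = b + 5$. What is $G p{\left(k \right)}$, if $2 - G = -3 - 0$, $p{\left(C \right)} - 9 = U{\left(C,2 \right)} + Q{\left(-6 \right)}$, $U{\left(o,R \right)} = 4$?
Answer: $\frac{155}{2} \approx 77.5$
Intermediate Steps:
$Q{\left(b \right)} = - \frac{1}{2} - \frac{b}{2}$ ($Q{\left(b \right)} = 2 - \frac{b + 5}{2} = 2 - \frac{5 + b}{2} = 2 - \left(\frac{5}{2} + \frac{b}{2}\right) = - \frac{1}{2} - \frac{b}{2}$)
$k = -68$ ($k = -34 - 34 = -68$)
$p{\left(C \right)} = \frac{31}{2}$ ($p{\left(C \right)} = 9 + \left(4 - - \frac{5}{2}\right) = 9 + \left(4 + \left(- \frac{1}{2} + 3\right)\right) = 9 + \left(4 + \frac{5}{2}\right) = 9 + \frac{13}{2} = \frac{31}{2}$)
$G = 5$ ($G = 2 - \left(-3 - 0\right) = 2 - \left(-3 + 0\right) = 2 - -3 = 2 + 3 = 5$)
$G p{\left(k \right)} = 5 \cdot \frac{31}{2} = \frac{155}{2}$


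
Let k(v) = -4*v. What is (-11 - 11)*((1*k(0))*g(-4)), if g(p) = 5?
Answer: 0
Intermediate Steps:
(-11 - 11)*((1*k(0))*g(-4)) = (-11 - 11)*((1*(-4*0))*5) = -22*1*0*5 = -0*5 = -22*0 = 0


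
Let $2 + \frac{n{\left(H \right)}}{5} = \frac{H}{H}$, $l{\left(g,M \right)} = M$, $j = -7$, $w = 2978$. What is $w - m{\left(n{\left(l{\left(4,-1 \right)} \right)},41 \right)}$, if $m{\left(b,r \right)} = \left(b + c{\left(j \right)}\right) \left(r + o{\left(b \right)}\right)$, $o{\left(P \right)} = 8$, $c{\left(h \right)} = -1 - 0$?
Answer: $3272$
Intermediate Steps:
$c{\left(h \right)} = -1$ ($c{\left(h \right)} = -1 + 0 = -1$)
$n{\left(H \right)} = -5$ ($n{\left(H \right)} = -10 + 5 \frac{H}{H} = -10 + 5 \cdot 1 = -10 + 5 = -5$)
$m{\left(b,r \right)} = \left(-1 + b\right) \left(8 + r\right)$ ($m{\left(b,r \right)} = \left(b - 1\right) \left(r + 8\right) = \left(-1 + b\right) \left(8 + r\right)$)
$w - m{\left(n{\left(l{\left(4,-1 \right)} \right)},41 \right)} = 2978 - \left(-8 - 41 + 8 \left(-5\right) - 205\right) = 2978 - \left(-8 - 41 - 40 - 205\right) = 2978 - -294 = 2978 + 294 = 3272$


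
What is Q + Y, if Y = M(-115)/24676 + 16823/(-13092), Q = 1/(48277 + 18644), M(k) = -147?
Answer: -1162875187705/900807386118 ≈ -1.2909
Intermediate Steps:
Q = 1/66921 ≈ 1.4943e-5
Y = -52131109/40382274 (Y = -147/24676 + 16823/(-13092) = -147*1/24676 + 16823*(-1/13092) = -147/24676 - 16823/13092 = -52131109/40382274 ≈ -1.2909)
Q + Y = 1/66921 - 52131109/40382274 = -1162875187705/900807386118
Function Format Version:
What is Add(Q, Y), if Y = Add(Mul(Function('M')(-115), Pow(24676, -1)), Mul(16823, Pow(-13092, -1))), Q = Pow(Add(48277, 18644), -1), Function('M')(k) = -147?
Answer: Rational(-1162875187705, 900807386118) ≈ -1.2909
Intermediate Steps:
Q = Rational(1, 66921) (Q = Pow(66921, -1) = Rational(1, 66921) ≈ 1.4943e-5)
Y = Rational(-52131109, 40382274) (Y = Add(Mul(-147, Pow(24676, -1)), Mul(16823, Pow(-13092, -1))) = Add(Mul(-147, Rational(1, 24676)), Mul(16823, Rational(-1, 13092))) = Add(Rational(-147, 24676), Rational(-16823, 13092)) = Rational(-52131109, 40382274) ≈ -1.2909)
Add(Q, Y) = Add(Rational(1, 66921), Rational(-52131109, 40382274)) = Rational(-1162875187705, 900807386118)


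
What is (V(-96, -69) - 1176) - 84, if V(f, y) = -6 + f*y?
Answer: 5358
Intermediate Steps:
(V(-96, -69) - 1176) - 84 = ((-6 - 96*(-69)) - 1176) - 84 = ((-6 + 6624) - 1176) - 84 = (6618 - 1176) - 84 = 5442 - 84 = 5358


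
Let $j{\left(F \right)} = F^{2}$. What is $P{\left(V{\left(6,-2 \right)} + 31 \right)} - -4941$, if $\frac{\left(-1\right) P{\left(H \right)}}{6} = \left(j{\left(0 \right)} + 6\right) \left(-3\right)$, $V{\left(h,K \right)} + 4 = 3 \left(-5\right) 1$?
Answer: $5049$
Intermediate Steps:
$V{\left(h,K \right)} = -19$ ($V{\left(h,K \right)} = -4 + 3 \left(-5\right) 1 = -4 - 15 = -19$)
$P{\left(H \right)} = 108$ ($P{\left(H \right)} = - 6 \left(0^{2} + 6\right) \left(-3\right) = - 6 \left(0 + 6\right) \left(-3\right) = - 6 \cdot 6 \left(-3\right) = \left(-6\right) \left(-18\right) = 108$)
$P{\left(V{\left(6,-2 \right)} + 31 \right)} - -4941 = 108 - -4941 = 108 + 4941 = 5049$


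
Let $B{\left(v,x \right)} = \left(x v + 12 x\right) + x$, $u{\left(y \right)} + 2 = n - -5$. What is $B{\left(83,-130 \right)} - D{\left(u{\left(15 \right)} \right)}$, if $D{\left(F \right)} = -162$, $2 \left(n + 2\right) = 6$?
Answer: $-12318$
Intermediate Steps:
$n = 1$ ($n = -2 + \frac{1}{2} \cdot 6 = -2 + 3 = 1$)
$u{\left(y \right)} = 4$ ($u{\left(y \right)} = -2 + \left(1 - -5\right) = -2 + \left(1 + 5\right) = -2 + 6 = 4$)
$B{\left(v,x \right)} = 13 x + v x$ ($B{\left(v,x \right)} = \left(v x + 12 x\right) + x = \left(12 x + v x\right) + x = 13 x + v x$)
$B{\left(83,-130 \right)} - D{\left(u{\left(15 \right)} \right)} = - 130 \left(13 + 83\right) - -162 = \left(-130\right) 96 + 162 = -12480 + 162 = -12318$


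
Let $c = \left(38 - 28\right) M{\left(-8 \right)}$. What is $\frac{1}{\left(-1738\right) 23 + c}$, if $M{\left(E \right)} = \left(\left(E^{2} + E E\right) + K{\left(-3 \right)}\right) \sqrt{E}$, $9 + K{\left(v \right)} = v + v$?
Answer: $- \frac{19987}{804067938} - \frac{565 i \sqrt{2}}{402033969} \approx -2.4857 \cdot 10^{-5} - 1.9875 \cdot 10^{-6} i$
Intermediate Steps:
$K{\left(v \right)} = -9 + 2 v$ ($K{\left(v \right)} = -9 + \left(v + v\right) = -9 + 2 v$)
$M{\left(E \right)} = \sqrt{E} \left(-15 + 2 E^{2}\right)$ ($M{\left(E \right)} = \left(\left(E^{2} + E E\right) + \left(-9 + 2 \left(-3\right)\right)\right) \sqrt{E} = \left(\left(E^{2} + E^{2}\right) - 15\right) \sqrt{E} = \left(2 E^{2} - 15\right) \sqrt{E} = \left(-15 + 2 E^{2}\right) \sqrt{E} = \sqrt{E} \left(-15 + 2 E^{2}\right)$)
$c = 2260 i \sqrt{2}$ ($c = \left(38 - 28\right) \sqrt{-8} \left(-15 + 2 \left(-8\right)^{2}\right) = 10 \cdot 2 i \sqrt{2} \left(-15 + 2 \cdot 64\right) = 10 \cdot 2 i \sqrt{2} \left(-15 + 128\right) = 10 \cdot 2 i \sqrt{2} \cdot 113 = 10 \cdot 226 i \sqrt{2} = 2260 i \sqrt{2} \approx 3196.1 i$)
$\frac{1}{\left(-1738\right) 23 + c} = \frac{1}{\left(-1738\right) 23 + 2260 i \sqrt{2}} = \frac{1}{-39974 + 2260 i \sqrt{2}}$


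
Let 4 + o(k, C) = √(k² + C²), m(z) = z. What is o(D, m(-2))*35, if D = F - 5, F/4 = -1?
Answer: -140 + 35*√85 ≈ 182.68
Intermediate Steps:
F = -4 (F = 4*(-1) = -4)
D = -9 (D = -4 - 5 = -9)
o(k, C) = -4 + √(C² + k²) (o(k, C) = -4 + √(k² + C²) = -4 + √(C² + k²))
o(D, m(-2))*35 = (-4 + √((-2)² + (-9)²))*35 = (-4 + √(4 + 81))*35 = (-4 + √85)*35 = -140 + 35*√85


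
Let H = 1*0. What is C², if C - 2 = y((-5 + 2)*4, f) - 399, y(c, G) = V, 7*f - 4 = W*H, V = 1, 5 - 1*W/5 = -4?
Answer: 156816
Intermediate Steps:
W = 45 (W = 25 - 5*(-4) = 25 + 20 = 45)
H = 0
f = 4/7 (f = 4/7 + (45*0)/7 = 4/7 + (⅐)*0 = 4/7 + 0 = 4/7 ≈ 0.57143)
y(c, G) = 1
C = -396 (C = 2 + (1 - 399) = 2 - 398 = -396)
C² = (-396)² = 156816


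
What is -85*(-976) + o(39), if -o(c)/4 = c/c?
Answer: 82956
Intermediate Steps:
o(c) = -4 (o(c) = -4*c/c = -4*1 = -4)
-85*(-976) + o(39) = -85*(-976) - 4 = 82960 - 4 = 82956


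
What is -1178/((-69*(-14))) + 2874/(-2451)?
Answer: -943927/394611 ≈ -2.3920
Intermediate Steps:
-1178/((-69*(-14))) + 2874/(-2451) = -1178/966 + 2874*(-1/2451) = -1178*1/966 - 958/817 = -589/483 - 958/817 = -943927/394611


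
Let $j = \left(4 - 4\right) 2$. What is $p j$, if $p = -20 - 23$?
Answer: $0$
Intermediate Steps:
$p = -43$ ($p = -20 - 23 = -43$)
$j = 0$ ($j = 0 \cdot 2 = 0$)
$p j = \left(-43\right) 0 = 0$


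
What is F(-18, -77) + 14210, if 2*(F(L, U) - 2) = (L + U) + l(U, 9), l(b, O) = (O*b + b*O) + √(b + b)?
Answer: 26943/2 + I*√154/2 ≈ 13472.0 + 6.2048*I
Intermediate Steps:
l(b, O) = √2*√b + 2*O*b (l(b, O) = (O*b + O*b) + √(2*b) = 2*O*b + √2*√b = √2*√b + 2*O*b)
F(L, U) = 2 + L/2 + 19*U/2 + √2*√U/2 (F(L, U) = 2 + ((L + U) + (√2*√U + 2*9*U))/2 = 2 + ((L + U) + (√2*√U + 18*U))/2 = 2 + ((L + U) + (18*U + √2*√U))/2 = 2 + (L + 19*U + √2*√U)/2 = 2 + (L/2 + 19*U/2 + √2*√U/2) = 2 + L/2 + 19*U/2 + √2*√U/2)
F(-18, -77) + 14210 = (2 + (½)*(-18) + (19/2)*(-77) + √2*√(-77)/2) + 14210 = (2 - 9 - 1463/2 + √2*(I*√77)/2) + 14210 = (2 - 9 - 1463/2 + I*√154/2) + 14210 = (-1477/2 + I*√154/2) + 14210 = 26943/2 + I*√154/2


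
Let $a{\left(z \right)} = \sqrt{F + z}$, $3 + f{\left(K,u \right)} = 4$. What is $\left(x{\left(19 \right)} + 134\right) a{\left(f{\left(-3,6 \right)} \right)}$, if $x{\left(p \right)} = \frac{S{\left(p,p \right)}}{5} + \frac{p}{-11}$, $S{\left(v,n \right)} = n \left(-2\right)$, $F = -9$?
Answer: $\frac{13714 i \sqrt{2}}{55} \approx 352.63 i$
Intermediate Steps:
$S{\left(v,n \right)} = - 2 n$
$f{\left(K,u \right)} = 1$ ($f{\left(K,u \right)} = -3 + 4 = 1$)
$a{\left(z \right)} = \sqrt{-9 + z}$
$x{\left(p \right)} = - \frac{27 p}{55}$ ($x{\left(p \right)} = \frac{\left(-2\right) p}{5} + \frac{p}{-11} = - 2 p \frac{1}{5} + p \left(- \frac{1}{11}\right) = - \frac{2 p}{5} - \frac{p}{11} = - \frac{27 p}{55}$)
$\left(x{\left(19 \right)} + 134\right) a{\left(f{\left(-3,6 \right)} \right)} = \left(\left(- \frac{27}{55}\right) 19 + 134\right) \sqrt{-9 + 1} = \left(- \frac{513}{55} + 134\right) \sqrt{-8} = \frac{6857 \cdot 2 i \sqrt{2}}{55} = \frac{13714 i \sqrt{2}}{55}$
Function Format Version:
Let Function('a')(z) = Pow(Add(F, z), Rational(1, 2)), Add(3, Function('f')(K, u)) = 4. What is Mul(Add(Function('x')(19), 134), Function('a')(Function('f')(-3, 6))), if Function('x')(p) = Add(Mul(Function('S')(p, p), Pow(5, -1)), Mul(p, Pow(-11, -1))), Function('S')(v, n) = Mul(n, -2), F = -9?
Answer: Mul(Rational(13714, 55), I, Pow(2, Rational(1, 2))) ≈ Mul(352.63, I)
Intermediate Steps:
Function('S')(v, n) = Mul(-2, n)
Function('f')(K, u) = 1 (Function('f')(K, u) = Add(-3, 4) = 1)
Function('a')(z) = Pow(Add(-9, z), Rational(1, 2))
Function('x')(p) = Mul(Rational(-27, 55), p) (Function('x')(p) = Add(Mul(Mul(-2, p), Pow(5, -1)), Mul(p, Pow(-11, -1))) = Add(Mul(Mul(-2, p), Rational(1, 5)), Mul(p, Rational(-1, 11))) = Add(Mul(Rational(-2, 5), p), Mul(Rational(-1, 11), p)) = Mul(Rational(-27, 55), p))
Mul(Add(Function('x')(19), 134), Function('a')(Function('f')(-3, 6))) = Mul(Add(Mul(Rational(-27, 55), 19), 134), Pow(Add(-9, 1), Rational(1, 2))) = Mul(Add(Rational(-513, 55), 134), Pow(-8, Rational(1, 2))) = Mul(Rational(6857, 55), Mul(2, I, Pow(2, Rational(1, 2)))) = Mul(Rational(13714, 55), I, Pow(2, Rational(1, 2)))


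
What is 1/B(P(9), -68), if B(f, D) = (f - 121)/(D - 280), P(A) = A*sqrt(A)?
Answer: 174/47 ≈ 3.7021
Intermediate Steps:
P(A) = A**(3/2)
B(f, D) = (-121 + f)/(-280 + D)
1/B(P(9), -68) = 1/((-121 + 9**(3/2))/(-280 - 68)) = 1/((-121 + 27)/(-348)) = 1/(-1/348*(-94)) = 1/(47/174) = 174/47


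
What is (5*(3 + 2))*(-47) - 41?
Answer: -1216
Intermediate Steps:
(5*(3 + 2))*(-47) - 41 = (5*5)*(-47) - 41 = 25*(-47) - 41 = -1175 - 41 = -1216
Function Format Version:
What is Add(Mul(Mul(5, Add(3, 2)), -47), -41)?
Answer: -1216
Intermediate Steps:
Add(Mul(Mul(5, Add(3, 2)), -47), -41) = Add(Mul(Mul(5, 5), -47), -41) = Add(Mul(25, -47), -41) = Add(-1175, -41) = -1216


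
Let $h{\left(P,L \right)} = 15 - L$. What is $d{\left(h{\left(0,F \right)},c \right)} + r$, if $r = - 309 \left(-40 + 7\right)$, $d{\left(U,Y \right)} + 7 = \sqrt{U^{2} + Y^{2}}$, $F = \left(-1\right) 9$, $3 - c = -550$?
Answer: $10190 + \sqrt{306385} \approx 10744.0$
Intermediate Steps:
$c = 553$ ($c = 3 - -550 = 3 + 550 = 553$)
$F = -9$
$d{\left(U,Y \right)} = -7 + \sqrt{U^{2} + Y^{2}}$
$r = 10197$ ($r = \left(-309\right) \left(-33\right) = 10197$)
$d{\left(h{\left(0,F \right)},c \right)} + r = \left(-7 + \sqrt{\left(15 - -9\right)^{2} + 553^{2}}\right) + 10197 = \left(-7 + \sqrt{\left(15 + 9\right)^{2} + 305809}\right) + 10197 = \left(-7 + \sqrt{24^{2} + 305809}\right) + 10197 = \left(-7 + \sqrt{576 + 305809}\right) + 10197 = \left(-7 + \sqrt{306385}\right) + 10197 = 10190 + \sqrt{306385}$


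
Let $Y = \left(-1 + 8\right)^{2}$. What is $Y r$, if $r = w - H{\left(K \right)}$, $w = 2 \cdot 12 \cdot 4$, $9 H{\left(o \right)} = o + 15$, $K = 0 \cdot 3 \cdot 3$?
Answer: $\frac{13867}{3} \approx 4622.3$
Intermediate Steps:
$K = 0$ ($K = 0 \cdot 3 = 0$)
$H{\left(o \right)} = \frac{5}{3} + \frac{o}{9}$ ($H{\left(o \right)} = \frac{o + 15}{9} = \frac{15 + o}{9} = \frac{5}{3} + \frac{o}{9}$)
$w = 96$ ($w = 24 \cdot 4 = 96$)
$r = \frac{283}{3}$ ($r = 96 - \left(\frac{5}{3} + \frac{1}{9} \cdot 0\right) = 96 - \left(\frac{5}{3} + 0\right) = 96 - \frac{5}{3} = \frac{283}{3} \approx 94.333$)
$Y = 49$ ($Y = 7^{2} = 49$)
$Y r = 49 \cdot \frac{283}{3} = \frac{13867}{3}$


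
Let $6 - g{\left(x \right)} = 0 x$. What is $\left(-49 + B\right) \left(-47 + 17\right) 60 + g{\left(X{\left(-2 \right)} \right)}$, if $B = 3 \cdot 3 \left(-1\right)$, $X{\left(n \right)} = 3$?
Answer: $104406$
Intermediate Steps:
$B = -9$ ($B = 9 \left(-1\right) = -9$)
$g{\left(x \right)} = 6$ ($g{\left(x \right)} = 6 - 0 x = 6 - 0 = 6 + 0 = 6$)
$\left(-49 + B\right) \left(-47 + 17\right) 60 + g{\left(X{\left(-2 \right)} \right)} = \left(-49 - 9\right) \left(-47 + 17\right) 60 + 6 = \left(-58\right) \left(-30\right) 60 + 6 = 1740 \cdot 60 + 6 = 104400 + 6 = 104406$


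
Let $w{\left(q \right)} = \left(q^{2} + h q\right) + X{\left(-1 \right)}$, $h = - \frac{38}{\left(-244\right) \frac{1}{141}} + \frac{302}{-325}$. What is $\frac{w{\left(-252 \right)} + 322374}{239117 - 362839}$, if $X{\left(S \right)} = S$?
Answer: $- \frac{7544948819}{2452788650} \approx -3.0761$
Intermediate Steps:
$h = \frac{833831}{39650}$ ($h = - \frac{38}{\left(-244\right) \frac{1}{141}} + 302 \left(- \frac{1}{325}\right) = - \frac{38}{- \frac{244}{141}} - \frac{302}{325} = \left(-38\right) \left(- \frac{141}{244}\right) - \frac{302}{325} = \frac{2679}{122} - \frac{302}{325} = \frac{833831}{39650} \approx 21.03$)
$w{\left(q \right)} = -1 + q^{2} + \frac{833831 q}{39650}$ ($w{\left(q \right)} = \left(q^{2} + \frac{833831 q}{39650}\right) - 1 = -1 + q^{2} + \frac{833831 q}{39650}$)
$\frac{w{\left(-252 \right)} + 322374}{239117 - 362839} = \frac{\left(-1 + \left(-252\right)^{2} + \frac{833831}{39650} \left(-252\right)\right) + 322374}{239117 - 362839} = \frac{\left(-1 + 63504 - \frac{105062706}{19825}\right) + 322374}{-123722} = \left(\frac{1153884269}{19825} + 322374\right) \left(- \frac{1}{123722}\right) = \frac{7544948819}{19825} \left(- \frac{1}{123722}\right) = - \frac{7544948819}{2452788650}$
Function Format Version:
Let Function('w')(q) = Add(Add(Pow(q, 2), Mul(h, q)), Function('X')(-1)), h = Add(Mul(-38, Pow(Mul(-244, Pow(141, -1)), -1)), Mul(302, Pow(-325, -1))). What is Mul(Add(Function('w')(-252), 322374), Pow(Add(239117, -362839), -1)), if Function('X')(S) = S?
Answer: Rational(-7544948819, 2452788650) ≈ -3.0761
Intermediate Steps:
h = Rational(833831, 39650) (h = Add(Mul(-38, Pow(Mul(-244, Rational(1, 141)), -1)), Mul(302, Rational(-1, 325))) = Add(Mul(-38, Pow(Rational(-244, 141), -1)), Rational(-302, 325)) = Add(Mul(-38, Rational(-141, 244)), Rational(-302, 325)) = Add(Rational(2679, 122), Rational(-302, 325)) = Rational(833831, 39650) ≈ 21.030)
Function('w')(q) = Add(-1, Pow(q, 2), Mul(Rational(833831, 39650), q)) (Function('w')(q) = Add(Add(Pow(q, 2), Mul(Rational(833831, 39650), q)), -1) = Add(-1, Pow(q, 2), Mul(Rational(833831, 39650), q)))
Mul(Add(Function('w')(-252), 322374), Pow(Add(239117, -362839), -1)) = Mul(Add(Add(-1, Pow(-252, 2), Mul(Rational(833831, 39650), -252)), 322374), Pow(Add(239117, -362839), -1)) = Mul(Add(Add(-1, 63504, Rational(-105062706, 19825)), 322374), Pow(-123722, -1)) = Mul(Add(Rational(1153884269, 19825), 322374), Rational(-1, 123722)) = Mul(Rational(7544948819, 19825), Rational(-1, 123722)) = Rational(-7544948819, 2452788650)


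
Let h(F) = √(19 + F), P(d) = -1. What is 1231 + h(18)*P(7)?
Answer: 1231 - √37 ≈ 1224.9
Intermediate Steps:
1231 + h(18)*P(7) = 1231 + √(19 + 18)*(-1) = 1231 + √37*(-1) = 1231 - √37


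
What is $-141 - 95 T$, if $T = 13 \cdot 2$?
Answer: $-2611$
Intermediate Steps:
$T = 26$
$-141 - 95 T = -141 - 2470 = -2611$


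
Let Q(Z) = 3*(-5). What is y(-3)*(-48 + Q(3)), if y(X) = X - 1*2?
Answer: 315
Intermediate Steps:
y(X) = -2 + X (y(X) = X - 2 = -2 + X)
Q(Z) = -15
y(-3)*(-48 + Q(3)) = (-2 - 3)*(-48 - 15) = -5*(-63) = 315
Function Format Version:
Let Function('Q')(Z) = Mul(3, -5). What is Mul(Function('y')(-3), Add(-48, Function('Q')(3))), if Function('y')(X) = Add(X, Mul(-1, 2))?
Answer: 315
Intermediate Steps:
Function('y')(X) = Add(-2, X) (Function('y')(X) = Add(X, -2) = Add(-2, X))
Function('Q')(Z) = -15
Mul(Function('y')(-3), Add(-48, Function('Q')(3))) = Mul(Add(-2, -3), Add(-48, -15)) = Mul(-5, -63) = 315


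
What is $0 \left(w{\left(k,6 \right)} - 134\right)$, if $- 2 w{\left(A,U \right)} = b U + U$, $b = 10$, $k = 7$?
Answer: $0$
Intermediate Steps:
$w{\left(A,U \right)} = - \frac{11 U}{2}$ ($w{\left(A,U \right)} = - \frac{10 U + U}{2} = - \frac{11 U}{2}$)
$0 \left(w{\left(k,6 \right)} - 134\right) = 0 \left(\left(- \frac{11}{2}\right) 6 - 134\right) = 0 \left(-33 - 134\right) = 0 \left(-167\right) = 0$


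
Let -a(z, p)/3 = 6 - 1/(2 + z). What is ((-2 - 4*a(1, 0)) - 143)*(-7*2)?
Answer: 1078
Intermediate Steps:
a(z, p) = -18 + 3/(2 + z) (a(z, p) = -3*(6 - 1/(2 + z)) = -18 + 3/(2 + z))
((-2 - 4*a(1, 0)) - 143)*(-7*2) = ((-2 - 12*(-11 - 6*1)/(2 + 1)) - 143)*(-7*2) = ((-2 - 12*(-11 - 6)/3) - 143)*(-14) = ((-2 - 12*(-17)/3) - 143)*(-14) = ((-2 - 4*(-17)) - 143)*(-14) = ((-2 + 68) - 143)*(-14) = (66 - 143)*(-14) = -77*(-14) = 1078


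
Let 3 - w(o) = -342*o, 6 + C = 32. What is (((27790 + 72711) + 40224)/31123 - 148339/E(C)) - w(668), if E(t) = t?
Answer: -189481661729/809198 ≈ -2.3416e+5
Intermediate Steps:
C = 26 (C = -6 + 32 = 26)
w(o) = 3 + 342*o (w(o) = 3 - (-342)*o = 3 + 342*o)
(((27790 + 72711) + 40224)/31123 - 148339/E(C)) - w(668) = (((27790 + 72711) + 40224)/31123 - 148339/26) - (3 + 342*668) = ((100501 + 40224)*(1/31123) - 148339*1/26) - (3 + 228456) = (140725*(1/31123) - 148339/26) - 1*228459 = (140725/31123 - 148339/26) - 228459 = -4613095847/809198 - 228459 = -189481661729/809198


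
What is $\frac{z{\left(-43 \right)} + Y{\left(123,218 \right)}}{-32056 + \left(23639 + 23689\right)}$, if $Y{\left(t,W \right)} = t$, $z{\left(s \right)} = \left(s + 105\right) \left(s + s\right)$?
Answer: $- \frac{5209}{15272} \approx -0.34108$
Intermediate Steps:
$z{\left(s \right)} = 2 s \left(105 + s\right)$ ($z{\left(s \right)} = \left(105 + s\right) 2 s = 2 s \left(105 + s\right)$)
$\frac{z{\left(-43 \right)} + Y{\left(123,218 \right)}}{-32056 + \left(23639 + 23689\right)} = \frac{2 \left(-43\right) \left(105 - 43\right) + 123}{-32056 + \left(23639 + 23689\right)} = \frac{2 \left(-43\right) 62 + 123}{-32056 + 47328} = \frac{-5332 + 123}{15272} = \left(-5209\right) \frac{1}{15272} = - \frac{5209}{15272}$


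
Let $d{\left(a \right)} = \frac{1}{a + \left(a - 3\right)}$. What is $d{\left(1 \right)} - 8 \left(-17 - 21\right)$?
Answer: $303$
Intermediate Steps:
$d{\left(a \right)} = \frac{1}{-3 + 2 a}$ ($d{\left(a \right)} = \frac{1}{a + \left(-3 + a\right)} = \frac{1}{-3 + 2 a}$)
$d{\left(1 \right)} - 8 \left(-17 - 21\right) = \frac{1}{-3 + 2 \cdot 1} - 8 \left(-17 - 21\right) = \frac{1}{-3 + 2} - 8 \left(-17 - 21\right) = \frac{1}{-1} - -304 = -1 + 304 = 303$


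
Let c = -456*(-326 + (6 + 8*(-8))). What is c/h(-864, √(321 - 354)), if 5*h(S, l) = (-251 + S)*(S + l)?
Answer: 2654208/2920631 + 3072*I*√33/2920631 ≈ 0.90878 + 0.0060423*I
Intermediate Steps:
h(S, l) = (-251 + S)*(S + l)/5 (h(S, l) = ((-251 + S)*(S + l))/5 = (-251 + S)*(S + l)/5)
c = 175104 (c = -456*(-326 + (6 - 64)) = -456*(-326 - 58) = -456*(-384) = 175104)
c/h(-864, √(321 - 354)) = 175104/(-251/5*(-864) - 251*√(321 - 354)/5 + (⅕)*(-864)² + (⅕)*(-864)*√(321 - 354)) = 175104/(216864/5 - 251*I*√33/5 + (⅕)*746496 + (⅕)*(-864)*√(-33)) = 175104/(216864/5 - 251*I*√33/5 + 746496/5 + (⅕)*(-864)*(I*√33)) = 175104/(216864/5 - 251*I*√33/5 + 746496/5 - 864*I*√33/5) = 175104/(192672 - 223*I*√33)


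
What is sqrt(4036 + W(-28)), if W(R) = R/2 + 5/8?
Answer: sqrt(64362)/4 ≈ 63.424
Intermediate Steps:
W(R) = 5/8 + R/2 (W(R) = R*(1/2) + 5*(1/8) = R/2 + 5/8 = 5/8 + R/2)
sqrt(4036 + W(-28)) = sqrt(4036 + (5/8 + (1/2)*(-28))) = sqrt(4036 + (5/8 - 14)) = sqrt(4036 - 107/8) = sqrt(32181/8) = sqrt(64362)/4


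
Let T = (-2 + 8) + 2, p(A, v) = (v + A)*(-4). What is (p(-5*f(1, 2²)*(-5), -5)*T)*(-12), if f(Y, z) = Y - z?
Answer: -30720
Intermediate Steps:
p(A, v) = -4*A - 4*v (p(A, v) = (A + v)*(-4) = -4*A - 4*v)
T = 8 (T = 6 + 2 = 8)
(p(-5*f(1, 2²)*(-5), -5)*T)*(-12) = ((-4*(-5*(1 - 1*2²))*(-5) - 4*(-5))*8)*(-12) = ((-4*(-5*(1 - 1*4))*(-5) + 20)*8)*(-12) = ((-4*(-5*(1 - 4))*(-5) + 20)*8)*(-12) = ((-4*(-5*(-3))*(-5) + 20)*8)*(-12) = ((-60*(-5) + 20)*8)*(-12) = ((-4*(-75) + 20)*8)*(-12) = ((300 + 20)*8)*(-12) = (320*8)*(-12) = 2560*(-12) = -30720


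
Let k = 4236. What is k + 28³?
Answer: 26188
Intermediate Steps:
k + 28³ = 4236 + 28³ = 4236 + 21952 = 26188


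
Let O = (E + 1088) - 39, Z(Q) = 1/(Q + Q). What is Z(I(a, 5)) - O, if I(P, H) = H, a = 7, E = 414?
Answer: -14629/10 ≈ -1462.9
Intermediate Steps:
Z(Q) = 1/(2*Q)
O = 1463 (O = (414 + 1088) - 39 = 1502 - 39 = 1463)
Z(I(a, 5)) - O = (½)/5 - 1*1463 = (½)*(⅕) - 1463 = ⅒ - 1463 = -14629/10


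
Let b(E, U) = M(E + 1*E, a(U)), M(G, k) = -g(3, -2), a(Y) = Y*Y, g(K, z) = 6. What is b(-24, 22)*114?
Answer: -684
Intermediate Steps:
a(Y) = Y**2
M(G, k) = -6 (M(G, k) = -1*6 = -6)
b(E, U) = -6
b(-24, 22)*114 = -6*114 = -684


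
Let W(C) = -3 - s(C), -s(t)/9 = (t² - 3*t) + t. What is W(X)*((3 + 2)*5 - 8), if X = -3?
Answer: 2244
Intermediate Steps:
s(t) = -9*t² + 18*t (s(t) = -9*((t² - 3*t) + t) = -9*(t² - 2*t) = -9*t² + 18*t)
W(C) = -3 - 9*C*(2 - C)
W(X)*((3 + 2)*5 - 8) = (-3 + 9*(-3)*(-2 - 3))*((3 + 2)*5 - 8) = (-3 + 9*(-3)*(-5))*(5*5 - 8) = (-3 + 135)*(25 - 8) = 132*17 = 2244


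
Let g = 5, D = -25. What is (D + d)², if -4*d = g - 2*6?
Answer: 8649/16 ≈ 540.56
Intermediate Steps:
d = 7/4 (d = -(5 - 2*6)/4 = -(5 - 12)/4 = -¼*(-7) = 7/4 ≈ 1.7500)
(D + d)² = (-25 + 7/4)² = (-93/4)² = 8649/16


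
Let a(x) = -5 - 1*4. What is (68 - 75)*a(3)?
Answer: 63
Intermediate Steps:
a(x) = -9 (a(x) = -5 - 4 = -9)
(68 - 75)*a(3) = (68 - 75)*(-9) = -7*(-9) = 63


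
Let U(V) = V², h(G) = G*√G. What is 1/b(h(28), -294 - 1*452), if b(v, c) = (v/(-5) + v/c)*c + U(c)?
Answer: 3478225/1932592626612 - 26285*√7/966296313306 ≈ 1.7278e-6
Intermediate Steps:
h(G) = G^(3/2)
b(v, c) = c² + c*(-v/5 + v/c) (b(v, c) = (v/(-5) + v/c)*c + c² = (v*(-⅕) + v/c)*c + c² = (-v/5 + v/c)*c + c² = c*(-v/5 + v/c) + c² = c² + c*(-v/5 + v/c))
1/b(h(28), -294 - 1*452) = 1/(28^(3/2) + (-294 - 1*452)² - (-294 - 1*452)*28^(3/2)/5) = 1/(56*√7 + (-294 - 452)² - (-294 - 452)*56*√7/5) = 1/(56*√7 + (-746)² - ⅕*(-746)*56*√7) = 1/(56*√7 + 556516 + 41776*√7/5) = 1/(556516 + 42056*√7/5)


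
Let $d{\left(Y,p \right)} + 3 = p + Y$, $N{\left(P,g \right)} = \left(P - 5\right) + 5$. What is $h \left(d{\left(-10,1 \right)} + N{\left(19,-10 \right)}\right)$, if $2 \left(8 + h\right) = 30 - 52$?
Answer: $-133$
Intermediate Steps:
$N{\left(P,g \right)} = P$ ($N{\left(P,g \right)} = \left(-5 + P\right) + 5 = P$)
$d{\left(Y,p \right)} = -3 + Y + p$ ($d{\left(Y,p \right)} = -3 + \left(p + Y\right) = -3 + \left(Y + p\right) = -3 + Y + p$)
$h = -19$ ($h = -8 + \frac{30 - 52}{2} = -8 + \frac{1}{2} \left(-22\right) = -8 - 11 = -19$)
$h \left(d{\left(-10,1 \right)} + N{\left(19,-10 \right)}\right) = - 19 \left(\left(-3 - 10 + 1\right) + 19\right) = - 19 \left(-12 + 19\right) = \left(-19\right) 7 = -133$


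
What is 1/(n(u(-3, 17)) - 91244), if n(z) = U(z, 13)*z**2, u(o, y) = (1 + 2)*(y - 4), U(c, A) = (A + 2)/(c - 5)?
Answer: -34/3079481 ≈ -1.1041e-5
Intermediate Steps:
U(c, A) = (2 + A)/(-5 + c)
u(o, y) = -12 + 3*y (u(o, y) = 3*(-4 + y) = -12 + 3*y)
n(z) = 15*z**2/(-5 + z) (n(z) = ((2 + 13)/(-5 + z))*z**2 = (15/(-5 + z))*z**2 = 15*z**2/(-5 + z))
1/(n(u(-3, 17)) - 91244) = 1/(15*(-12 + 3*17)**2/(-5 + (-12 + 3*17)) - 91244) = 1/(15*(-12 + 51)**2/(-5 + (-12 + 51)) - 91244) = 1/(15*39**2/(-5 + 39) - 91244) = 1/(15*1521/34 - 91244) = 1/(15*1521*(1/34) - 91244) = 1/(22815/34 - 91244) = 1/(-3079481/34) = -34/3079481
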